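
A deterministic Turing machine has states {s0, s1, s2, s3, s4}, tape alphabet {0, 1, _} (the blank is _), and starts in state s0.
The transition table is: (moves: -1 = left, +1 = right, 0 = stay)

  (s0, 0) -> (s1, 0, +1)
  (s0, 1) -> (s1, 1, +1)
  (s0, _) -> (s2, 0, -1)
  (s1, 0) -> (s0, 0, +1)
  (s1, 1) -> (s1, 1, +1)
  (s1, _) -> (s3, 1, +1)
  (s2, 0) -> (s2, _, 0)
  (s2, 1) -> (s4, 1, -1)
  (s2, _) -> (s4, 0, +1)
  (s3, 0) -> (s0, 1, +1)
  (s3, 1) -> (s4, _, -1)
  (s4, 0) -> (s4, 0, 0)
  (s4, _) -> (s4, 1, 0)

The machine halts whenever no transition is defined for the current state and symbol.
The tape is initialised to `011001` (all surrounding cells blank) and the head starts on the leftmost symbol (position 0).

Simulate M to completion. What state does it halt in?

state=s0 head=0 tape=[0]11001__   (s0,0)→(s1,0,+1)
state=s1 head=1 tape=0[1]1001__   (s1,1)→(s1,1,+1)
state=s1 head=2 tape=01[1]001__   (s1,1)→(s1,1,+1)
state=s1 head=3 tape=011[0]01__   (s1,0)→(s0,0,+1)
state=s0 head=4 tape=0110[0]1__   (s0,0)→(s1,0,+1)
state=s1 head=5 tape=01100[1]__   (s1,1)→(s1,1,+1)
state=s1 head=6 tape=011001[_]_   (s1,_)→(s3,1,+1)
state=s3 head=7 tape=0110011[_]
No transition is defined for (s3, _); M halts in state s3.

s3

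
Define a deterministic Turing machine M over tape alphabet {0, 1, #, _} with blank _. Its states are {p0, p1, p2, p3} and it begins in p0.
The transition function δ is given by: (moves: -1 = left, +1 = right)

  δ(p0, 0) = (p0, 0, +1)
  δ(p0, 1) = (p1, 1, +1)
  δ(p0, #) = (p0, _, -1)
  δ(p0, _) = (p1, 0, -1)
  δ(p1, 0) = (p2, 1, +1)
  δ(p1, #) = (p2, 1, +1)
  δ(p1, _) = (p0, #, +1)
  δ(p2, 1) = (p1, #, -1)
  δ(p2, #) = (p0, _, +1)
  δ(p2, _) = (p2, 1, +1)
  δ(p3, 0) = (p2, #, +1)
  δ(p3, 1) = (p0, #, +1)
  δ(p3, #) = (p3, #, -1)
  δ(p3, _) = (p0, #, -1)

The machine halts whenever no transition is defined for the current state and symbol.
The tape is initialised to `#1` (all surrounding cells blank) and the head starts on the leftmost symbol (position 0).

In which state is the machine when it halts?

state=p0 head=0 tape=__[#]1   (p0,#)→(p0,_,-1)
state=p0 head=-1 tape=_[_]_1   (p0,_)→(p1,0,-1)
state=p1 head=-2 tape=[_]0_1   (p1,_)→(p0,#,+1)
state=p0 head=-1 tape=#[0]_1   (p0,0)→(p0,0,+1)
state=p0 head=0 tape=#0[_]1   (p0,_)→(p1,0,-1)
state=p1 head=-1 tape=#[0]01   (p1,0)→(p2,1,+1)
state=p2 head=0 tape=#1[0]1
No transition is defined for (p2, 0); M halts in state p2.

p2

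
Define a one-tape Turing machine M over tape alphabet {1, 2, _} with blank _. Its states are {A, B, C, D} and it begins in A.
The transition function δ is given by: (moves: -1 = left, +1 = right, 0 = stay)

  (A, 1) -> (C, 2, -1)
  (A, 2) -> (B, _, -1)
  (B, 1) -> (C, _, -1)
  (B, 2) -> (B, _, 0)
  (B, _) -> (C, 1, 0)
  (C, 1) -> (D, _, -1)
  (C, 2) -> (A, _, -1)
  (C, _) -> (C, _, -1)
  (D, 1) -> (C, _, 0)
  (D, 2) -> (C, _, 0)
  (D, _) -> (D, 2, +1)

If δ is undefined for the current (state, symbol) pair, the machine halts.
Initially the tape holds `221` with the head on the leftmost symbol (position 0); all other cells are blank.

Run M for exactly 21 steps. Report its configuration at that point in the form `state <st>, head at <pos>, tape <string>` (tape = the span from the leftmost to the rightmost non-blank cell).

state A, head at 0, tape 2222

state=A head=0 tape=___[2]21   (A,2)→(B,_,-1)
state=B head=-1 tape=__[_]_21   (B,_)→(C,1,0)
state=C head=-1 tape=__[1]_21   (C,1)→(D,_,-1)
state=D head=-2 tape=_[_]__21   (D,_)→(D,2,+1)
state=D head=-1 tape=_2[_]_21   (D,_)→(D,2,+1)
state=D head=0 tape=_22[_]21   (D,_)→(D,2,+1)
state=D head=1 tape=_222[2]1   (D,2)→(C,_,0)
state=C head=1 tape=_222[_]1   (C,_)→(C,_,-1)
state=C head=0 tape=_22[2]_1   (C,2)→(A,_,-1)
state=A head=-1 tape=_2[2]__1   (A,2)→(B,_,-1)
state=B head=-2 tape=_[2]___1   (B,2)→(B,_,0)
state=B head=-2 tape=_[_]___1   (B,_)→(C,1,0)
state=C head=-2 tape=_[1]___1   (C,1)→(D,_,-1)
state=D head=-3 tape=[_]____1   (D,_)→(D,2,+1)
state=D head=-2 tape=2[_]___1   (D,_)→(D,2,+1)
state=D head=-1 tape=22[_]__1   (D,_)→(D,2,+1)
state=D head=0 tape=222[_]_1   (D,_)→(D,2,+1)
state=D head=1 tape=2222[_]1   (D,_)→(D,2,+1)
state=D head=2 tape=22222[1]   (D,1)→(C,_,0)
state=C head=2 tape=22222[_]   (C,_)→(C,_,-1)
state=C head=1 tape=2222[2]_   (C,2)→(A,_,-1)
state=A head=0 tape=222[2]__
After 21 steps: state A, head at 0, tape 2222.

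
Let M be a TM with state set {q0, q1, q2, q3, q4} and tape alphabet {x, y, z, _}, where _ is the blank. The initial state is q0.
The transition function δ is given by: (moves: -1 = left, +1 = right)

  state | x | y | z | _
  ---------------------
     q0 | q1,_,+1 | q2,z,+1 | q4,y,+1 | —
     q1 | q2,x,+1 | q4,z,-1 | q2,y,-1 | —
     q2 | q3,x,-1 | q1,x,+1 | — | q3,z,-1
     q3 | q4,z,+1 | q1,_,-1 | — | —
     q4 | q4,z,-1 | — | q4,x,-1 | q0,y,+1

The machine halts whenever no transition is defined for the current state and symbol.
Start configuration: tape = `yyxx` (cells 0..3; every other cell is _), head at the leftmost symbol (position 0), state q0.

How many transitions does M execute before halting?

state=q0 head=0 tape=__[y]yxx   (q0,y)→(q2,z,+1)
state=q2 head=1 tape=__z[y]xx   (q2,y)→(q1,x,+1)
state=q1 head=2 tape=__zx[x]x   (q1,x)→(q2,x,+1)
state=q2 head=3 tape=__zxx[x]   (q2,x)→(q3,x,-1)
state=q3 head=2 tape=__zx[x]x   (q3,x)→(q4,z,+1)
state=q4 head=3 tape=__zxz[x]   (q4,x)→(q4,z,-1)
state=q4 head=2 tape=__zx[z]z   (q4,z)→(q4,x,-1)
state=q4 head=1 tape=__z[x]xz   (q4,x)→(q4,z,-1)
state=q4 head=0 tape=__[z]zxz   (q4,z)→(q4,x,-1)
state=q4 head=-1 tape=_[_]xzxz   (q4,_)→(q0,y,+1)
state=q0 head=0 tape=_y[x]zxz   (q0,x)→(q1,_,+1)
state=q1 head=1 tape=_y_[z]xz   (q1,z)→(q2,y,-1)
state=q2 head=0 tape=_y[_]yxz   (q2,_)→(q3,z,-1)
state=q3 head=-1 tape=_[y]zyxz   (q3,y)→(q1,_,-1)
state=q1 head=-2 tape=[_]_zyxz
M halts after 14 transitions.

14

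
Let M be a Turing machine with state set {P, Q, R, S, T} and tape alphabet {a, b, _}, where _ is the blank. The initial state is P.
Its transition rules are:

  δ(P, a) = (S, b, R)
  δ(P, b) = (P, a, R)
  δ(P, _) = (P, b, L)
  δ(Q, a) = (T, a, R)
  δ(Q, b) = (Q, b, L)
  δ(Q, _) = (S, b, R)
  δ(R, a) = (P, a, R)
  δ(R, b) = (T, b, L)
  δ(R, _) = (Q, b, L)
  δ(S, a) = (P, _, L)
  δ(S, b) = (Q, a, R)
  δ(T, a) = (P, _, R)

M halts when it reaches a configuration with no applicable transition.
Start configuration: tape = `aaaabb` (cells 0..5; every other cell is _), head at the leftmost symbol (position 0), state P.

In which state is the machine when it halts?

S

state=P head=0 tape=[a]aaabb___   (P,a)→(S,b,R)
state=S head=1 tape=b[a]aabb___   (S,a)→(P,_,L)
state=P head=0 tape=[b]_aabb___   (P,b)→(P,a,R)
state=P head=1 tape=a[_]aabb___   (P,_)→(P,b,L)
state=P head=0 tape=[a]baabb___   (P,a)→(S,b,R)
state=S head=1 tape=b[b]aabb___   (S,b)→(Q,a,R)
state=Q head=2 tape=ba[a]abb___   (Q,a)→(T,a,R)
state=T head=3 tape=baa[a]bb___   (T,a)→(P,_,R)
state=P head=4 tape=baa_[b]b___   (P,b)→(P,a,R)
state=P head=5 tape=baa_a[b]___   (P,b)→(P,a,R)
state=P head=6 tape=baa_aa[_]__   (P,_)→(P,b,L)
state=P head=5 tape=baa_a[a]b__   (P,a)→(S,b,R)
state=S head=6 tape=baa_ab[b]__   (S,b)→(Q,a,R)
state=Q head=7 tape=baa_aba[_]_   (Q,_)→(S,b,R)
state=S head=8 tape=baa_abab[_]
No transition is defined for (S, _); M halts in state S.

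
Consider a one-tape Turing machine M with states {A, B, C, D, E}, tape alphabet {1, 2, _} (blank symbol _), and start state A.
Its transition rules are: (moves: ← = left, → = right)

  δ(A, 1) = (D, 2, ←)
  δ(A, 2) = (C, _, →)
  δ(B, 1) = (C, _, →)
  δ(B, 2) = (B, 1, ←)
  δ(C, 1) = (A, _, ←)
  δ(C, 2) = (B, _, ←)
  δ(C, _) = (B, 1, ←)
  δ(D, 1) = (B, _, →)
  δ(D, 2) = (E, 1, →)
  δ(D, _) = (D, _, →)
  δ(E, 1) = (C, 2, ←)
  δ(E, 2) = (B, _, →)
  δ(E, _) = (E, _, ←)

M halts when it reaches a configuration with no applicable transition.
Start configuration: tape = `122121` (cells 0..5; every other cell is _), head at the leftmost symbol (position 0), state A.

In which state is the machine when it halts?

A | _[1]22121   read 1 → write 2, move ←, go to D
D | [_]222121   read _ → write _, move →, go to D
D | _[2]22121   read 2 → write 1, move →, go to E
E | _1[2]2121   read 2 → write _, move →, go to B
B | _1_[2]121   read 2 → write 1, move ←, go to B
B | _1[_]1121
No transition is defined for (B, _); M halts in state B.

B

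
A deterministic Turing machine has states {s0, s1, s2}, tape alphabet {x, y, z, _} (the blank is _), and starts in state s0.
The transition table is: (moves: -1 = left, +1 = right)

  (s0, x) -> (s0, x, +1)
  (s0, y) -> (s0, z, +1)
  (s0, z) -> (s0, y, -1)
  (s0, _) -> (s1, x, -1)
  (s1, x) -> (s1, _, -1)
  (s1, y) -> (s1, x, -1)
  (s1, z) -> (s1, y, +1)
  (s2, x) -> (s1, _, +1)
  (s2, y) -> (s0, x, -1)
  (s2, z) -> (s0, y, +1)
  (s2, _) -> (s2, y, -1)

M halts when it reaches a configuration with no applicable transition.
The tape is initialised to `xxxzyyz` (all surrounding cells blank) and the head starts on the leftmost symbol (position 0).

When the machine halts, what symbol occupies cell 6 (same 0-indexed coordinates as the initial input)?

_

s0 | _[x]xxzyyz_   read x → write x, move +1, go to s0
s0 | _x[x]xzyyz_   read x → write x, move +1, go to s0
s0 | _xx[x]zyyz_   read x → write x, move +1, go to s0
s0 | _xxx[z]yyz_   read z → write y, move -1, go to s0
s0 | _xx[x]yyyz_   read x → write x, move +1, go to s0
s0 | _xxx[y]yyz_   read y → write z, move +1, go to s0
s0 | _xxxz[y]yz_   read y → write z, move +1, go to s0
s0 | _xxxzz[y]z_   read y → write z, move +1, go to s0
s0 | _xxxzzz[z]_   read z → write y, move -1, go to s0
s0 | _xxxzz[z]y_   read z → write y, move -1, go to s0
s0 | _xxxz[z]yy_   read z → write y, move -1, go to s0
s0 | _xxx[z]yyy_   read z → write y, move -1, go to s0
s0 | _xx[x]yyyy_   read x → write x, move +1, go to s0
s0 | _xxx[y]yyy_   read y → write z, move +1, go to s0
s0 | _xxxz[y]yy_   read y → write z, move +1, go to s0
s0 | _xxxzz[y]y_   read y → write z, move +1, go to s0
s0 | _xxxzzz[y]_   read y → write z, move +1, go to s0
s0 | _xxxzzzz[_]   read _ → write x, move -1, go to s1
s1 | _xxxzzz[z]x   read z → write y, move +1, go to s1
s1 | _xxxzzzy[x]   read x → write _, move -1, go to s1
s1 | _xxxzzz[y]_   read y → write x, move -1, go to s1
s1 | _xxxzz[z]x_   read z → write y, move +1, go to s1
s1 | _xxxzzy[x]_   read x → write _, move -1, go to s1
s1 | _xxxzz[y]__   read y → write x, move -1, go to s1
s1 | _xxxz[z]x__   read z → write y, move +1, go to s1
s1 | _xxxzy[x]__   read x → write _, move -1, go to s1
s1 | _xxxz[y]___   read y → write x, move -1, go to s1
s1 | _xxx[z]x___   read z → write y, move +1, go to s1
s1 | _xxxy[x]___   read x → write _, move -1, go to s1
s1 | _xxx[y]____   read y → write x, move -1, go to s1
s1 | _xx[x]x____   read x → write _, move -1, go to s1
s1 | _x[x]_x____   read x → write _, move -1, go to s1
s1 | _[x]__x____   read x → write _, move -1, go to s1
s1 | [_]___x____
Cell 6 holds _ when M halts.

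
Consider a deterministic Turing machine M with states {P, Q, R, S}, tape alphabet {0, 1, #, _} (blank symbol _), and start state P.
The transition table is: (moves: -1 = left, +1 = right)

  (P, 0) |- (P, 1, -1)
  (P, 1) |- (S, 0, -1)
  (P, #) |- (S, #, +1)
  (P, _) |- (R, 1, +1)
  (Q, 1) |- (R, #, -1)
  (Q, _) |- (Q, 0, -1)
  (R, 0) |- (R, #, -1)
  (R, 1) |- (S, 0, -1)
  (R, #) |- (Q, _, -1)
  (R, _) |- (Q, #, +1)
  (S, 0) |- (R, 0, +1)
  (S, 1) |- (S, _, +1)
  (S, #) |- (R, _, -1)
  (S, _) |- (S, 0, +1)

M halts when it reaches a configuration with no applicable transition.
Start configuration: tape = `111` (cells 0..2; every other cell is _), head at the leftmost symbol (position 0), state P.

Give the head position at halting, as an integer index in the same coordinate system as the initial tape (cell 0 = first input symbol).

P | __[1]11   read 1 → write 0, move -1, go to S
S | _[_]011   read _ → write 0, move +1, go to S
S | _0[0]11   read 0 → write 0, move +1, go to R
R | _00[1]1   read 1 → write 0, move -1, go to S
S | _0[0]01   read 0 → write 0, move +1, go to R
R | _00[0]1   read 0 → write #, move -1, go to R
R | _0[0]#1   read 0 → write #, move -1, go to R
R | _[0]##1   read 0 → write #, move -1, go to R
R | [_]###1   read _ → write #, move +1, go to Q
Q | #[#]##1
At halt the head is at cell -1.

-1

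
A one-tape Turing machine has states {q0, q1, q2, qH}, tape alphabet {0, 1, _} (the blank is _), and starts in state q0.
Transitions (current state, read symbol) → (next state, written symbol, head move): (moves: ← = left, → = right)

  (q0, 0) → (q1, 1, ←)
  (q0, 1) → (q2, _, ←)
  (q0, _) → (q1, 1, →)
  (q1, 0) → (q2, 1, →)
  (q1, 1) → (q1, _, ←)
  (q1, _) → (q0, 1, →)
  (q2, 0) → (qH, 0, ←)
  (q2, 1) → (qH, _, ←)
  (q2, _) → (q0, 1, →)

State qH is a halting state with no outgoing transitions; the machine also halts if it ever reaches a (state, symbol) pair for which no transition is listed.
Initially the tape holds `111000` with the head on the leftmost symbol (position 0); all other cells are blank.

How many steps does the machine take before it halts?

state=q0 head=0 tape=___[1]11000   (q0,1)→(q2,_,←)
state=q2 head=-1 tape=__[_]_11000   (q2,_)→(q0,1,→)
state=q0 head=0 tape=__1[_]11000   (q0,_)→(q1,1,→)
state=q1 head=1 tape=__11[1]1000   (q1,1)→(q1,_,←)
state=q1 head=0 tape=__1[1]_1000   (q1,1)→(q1,_,←)
state=q1 head=-1 tape=__[1]__1000   (q1,1)→(q1,_,←)
state=q1 head=-2 tape=_[_]___1000   (q1,_)→(q0,1,→)
state=q0 head=-1 tape=_1[_]__1000   (q0,_)→(q1,1,→)
state=q1 head=0 tape=_11[_]_1000   (q1,_)→(q0,1,→)
state=q0 head=1 tape=_111[_]1000   (q0,_)→(q1,1,→)
state=q1 head=2 tape=_1111[1]000   (q1,1)→(q1,_,←)
state=q1 head=1 tape=_111[1]_000   (q1,1)→(q1,_,←)
state=q1 head=0 tape=_11[1]__000   (q1,1)→(q1,_,←)
state=q1 head=-1 tape=_1[1]___000   (q1,1)→(q1,_,←)
state=q1 head=-2 tape=_[1]____000   (q1,1)→(q1,_,←)
state=q1 head=-3 tape=[_]_____000   (q1,_)→(q0,1,→)
state=q0 head=-2 tape=1[_]____000   (q0,_)→(q1,1,→)
state=q1 head=-1 tape=11[_]___000   (q1,_)→(q0,1,→)
state=q0 head=0 tape=111[_]__000   (q0,_)→(q1,1,→)
state=q1 head=1 tape=1111[_]_000   (q1,_)→(q0,1,→)
state=q0 head=2 tape=11111[_]000   (q0,_)→(q1,1,→)
state=q1 head=3 tape=111111[0]00   (q1,0)→(q2,1,→)
state=q2 head=4 tape=1111111[0]0   (q2,0)→(qH,0,←)
state=qH head=3 tape=111111[1]00
M halts after 23 transitions.

23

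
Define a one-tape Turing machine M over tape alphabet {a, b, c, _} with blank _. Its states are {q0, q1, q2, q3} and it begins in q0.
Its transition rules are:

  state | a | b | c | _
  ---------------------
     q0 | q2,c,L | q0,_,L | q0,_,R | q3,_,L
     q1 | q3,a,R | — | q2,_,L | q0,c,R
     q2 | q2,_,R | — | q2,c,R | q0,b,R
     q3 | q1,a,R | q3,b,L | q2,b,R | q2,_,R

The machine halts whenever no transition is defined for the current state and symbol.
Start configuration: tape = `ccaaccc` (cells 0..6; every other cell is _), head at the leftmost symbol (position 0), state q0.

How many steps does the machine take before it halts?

state=q0 head=0 tape=[c]caaccc__   (q0,c)→(q0,_,R)
state=q0 head=1 tape=_[c]aaccc__   (q0,c)→(q0,_,R)
state=q0 head=2 tape=__[a]accc__   (q0,a)→(q2,c,L)
state=q2 head=1 tape=_[_]caccc__   (q2,_)→(q0,b,R)
state=q0 head=2 tape=_b[c]accc__   (q0,c)→(q0,_,R)
state=q0 head=3 tape=_b_[a]ccc__   (q0,a)→(q2,c,L)
state=q2 head=2 tape=_b[_]cccc__   (q2,_)→(q0,b,R)
state=q0 head=3 tape=_bb[c]ccc__   (q0,c)→(q0,_,R)
state=q0 head=4 tape=_bb_[c]cc__   (q0,c)→(q0,_,R)
state=q0 head=5 tape=_bb__[c]c__   (q0,c)→(q0,_,R)
state=q0 head=6 tape=_bb___[c]__   (q0,c)→(q0,_,R)
state=q0 head=7 tape=_bb____[_]_   (q0,_)→(q3,_,L)
state=q3 head=6 tape=_bb___[_]__   (q3,_)→(q2,_,R)
state=q2 head=7 tape=_bb____[_]_   (q2,_)→(q0,b,R)
state=q0 head=8 tape=_bb____b[_]   (q0,_)→(q3,_,L)
state=q3 head=7 tape=_bb____[b]_   (q3,b)→(q3,b,L)
state=q3 head=6 tape=_bb___[_]b_   (q3,_)→(q2,_,R)
state=q2 head=7 tape=_bb____[b]_
M halts after 17 transitions.

17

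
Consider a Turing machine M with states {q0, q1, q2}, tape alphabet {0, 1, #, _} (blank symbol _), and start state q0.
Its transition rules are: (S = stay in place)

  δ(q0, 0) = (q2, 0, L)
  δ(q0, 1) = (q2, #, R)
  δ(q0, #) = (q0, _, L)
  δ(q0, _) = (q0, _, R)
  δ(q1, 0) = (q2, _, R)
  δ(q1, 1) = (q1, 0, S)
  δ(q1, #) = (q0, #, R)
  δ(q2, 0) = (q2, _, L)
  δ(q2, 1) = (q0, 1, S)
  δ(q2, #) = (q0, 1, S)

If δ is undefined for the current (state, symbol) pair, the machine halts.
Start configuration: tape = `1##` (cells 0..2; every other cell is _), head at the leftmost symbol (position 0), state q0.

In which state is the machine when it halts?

q2

state=q0 head=0 tape=[1]##_   (q0,1)→(q2,#,R)
state=q2 head=1 tape=#[#]#_   (q2,#)→(q0,1,S)
state=q0 head=1 tape=#[1]#_   (q0,1)→(q2,#,R)
state=q2 head=2 tape=##[#]_   (q2,#)→(q0,1,S)
state=q0 head=2 tape=##[1]_   (q0,1)→(q2,#,R)
state=q2 head=3 tape=###[_]
No transition is defined for (q2, _); M halts in state q2.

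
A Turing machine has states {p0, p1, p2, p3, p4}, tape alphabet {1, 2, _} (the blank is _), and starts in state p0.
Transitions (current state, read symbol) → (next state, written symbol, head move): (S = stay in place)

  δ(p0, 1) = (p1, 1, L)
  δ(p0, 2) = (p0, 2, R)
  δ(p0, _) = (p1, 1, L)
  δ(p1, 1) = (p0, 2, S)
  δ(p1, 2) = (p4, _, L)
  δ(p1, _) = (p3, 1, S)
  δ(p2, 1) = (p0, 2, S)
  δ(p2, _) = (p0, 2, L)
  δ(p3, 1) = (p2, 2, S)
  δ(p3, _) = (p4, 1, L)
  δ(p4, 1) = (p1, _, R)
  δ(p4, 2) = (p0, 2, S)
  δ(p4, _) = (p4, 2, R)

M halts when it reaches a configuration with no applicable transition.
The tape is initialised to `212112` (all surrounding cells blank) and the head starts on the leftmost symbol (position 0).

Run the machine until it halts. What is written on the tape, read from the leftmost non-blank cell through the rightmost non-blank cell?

state=p0 head=0 tape=_[2]12112___   (p0,2)→(p0,2,R)
state=p0 head=1 tape=_2[1]2112___   (p0,1)→(p1,1,L)
state=p1 head=0 tape=_[2]12112___   (p1,2)→(p4,_,L)
state=p4 head=-1 tape=[_]_12112___   (p4,_)→(p4,2,R)
state=p4 head=0 tape=2[_]12112___   (p4,_)→(p4,2,R)
state=p4 head=1 tape=22[1]2112___   (p4,1)→(p1,_,R)
state=p1 head=2 tape=22_[2]112___   (p1,2)→(p4,_,L)
state=p4 head=1 tape=22[_]_112___   (p4,_)→(p4,2,R)
state=p4 head=2 tape=222[_]112___   (p4,_)→(p4,2,R)
state=p4 head=3 tape=2222[1]12___   (p4,1)→(p1,_,R)
state=p1 head=4 tape=2222_[1]2___   (p1,1)→(p0,2,S)
state=p0 head=4 tape=2222_[2]2___   (p0,2)→(p0,2,R)
state=p0 head=5 tape=2222_2[2]___   (p0,2)→(p0,2,R)
state=p0 head=6 tape=2222_22[_]__   (p0,_)→(p1,1,L)
state=p1 head=5 tape=2222_2[2]1__   (p1,2)→(p4,_,L)
state=p4 head=4 tape=2222_[2]_1__   (p4,2)→(p0,2,S)
state=p0 head=4 tape=2222_[2]_1__   (p0,2)→(p0,2,R)
state=p0 head=5 tape=2222_2[_]1__   (p0,_)→(p1,1,L)
state=p1 head=4 tape=2222_[2]11__   (p1,2)→(p4,_,L)
state=p4 head=3 tape=2222[_]_11__   (p4,_)→(p4,2,R)
state=p4 head=4 tape=22222[_]11__   (p4,_)→(p4,2,R)
state=p4 head=5 tape=222222[1]1__   (p4,1)→(p1,_,R)
state=p1 head=6 tape=222222_[1]__   (p1,1)→(p0,2,S)
state=p0 head=6 tape=222222_[2]__   (p0,2)→(p0,2,R)
state=p0 head=7 tape=222222_2[_]_   (p0,_)→(p1,1,L)
state=p1 head=6 tape=222222_[2]1_   (p1,2)→(p4,_,L)
state=p4 head=5 tape=222222[_]_1_   (p4,_)→(p4,2,R)
state=p4 head=6 tape=2222222[_]1_   (p4,_)→(p4,2,R)
state=p4 head=7 tape=22222222[1]_   (p4,1)→(p1,_,R)
state=p1 head=8 tape=22222222_[_]   (p1,_)→(p3,1,S)
state=p3 head=8 tape=22222222_[1]   (p3,1)→(p2,2,S)
state=p2 head=8 tape=22222222_[2]
The non-blank tape span at halt is 22222222_2.

22222222_2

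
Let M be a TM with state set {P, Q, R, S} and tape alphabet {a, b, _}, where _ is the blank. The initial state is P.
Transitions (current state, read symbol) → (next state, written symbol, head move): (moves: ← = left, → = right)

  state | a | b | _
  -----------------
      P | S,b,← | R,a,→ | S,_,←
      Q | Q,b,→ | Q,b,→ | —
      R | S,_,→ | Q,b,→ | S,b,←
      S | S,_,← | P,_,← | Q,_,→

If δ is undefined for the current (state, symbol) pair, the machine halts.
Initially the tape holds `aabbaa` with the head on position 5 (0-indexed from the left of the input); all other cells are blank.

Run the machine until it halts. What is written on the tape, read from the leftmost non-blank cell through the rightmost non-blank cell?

P | _aabba[a]   read a → write b, move ←, go to S
S | _aabb[a]b   read a → write _, move ←, go to S
S | _aab[b]_b   read b → write _, move ←, go to P
P | _aa[b]__b   read b → write a, move →, go to R
R | _aaa[_]_b   read _ → write b, move ←, go to S
S | _aa[a]b_b   read a → write _, move ←, go to S
S | _a[a]_b_b   read a → write _, move ←, go to S
S | _[a]__b_b   read a → write _, move ←, go to S
S | [_]___b_b   read _ → write _, move →, go to Q
Q | _[_]__b_b
The non-blank tape span at halt is b_b.

b_b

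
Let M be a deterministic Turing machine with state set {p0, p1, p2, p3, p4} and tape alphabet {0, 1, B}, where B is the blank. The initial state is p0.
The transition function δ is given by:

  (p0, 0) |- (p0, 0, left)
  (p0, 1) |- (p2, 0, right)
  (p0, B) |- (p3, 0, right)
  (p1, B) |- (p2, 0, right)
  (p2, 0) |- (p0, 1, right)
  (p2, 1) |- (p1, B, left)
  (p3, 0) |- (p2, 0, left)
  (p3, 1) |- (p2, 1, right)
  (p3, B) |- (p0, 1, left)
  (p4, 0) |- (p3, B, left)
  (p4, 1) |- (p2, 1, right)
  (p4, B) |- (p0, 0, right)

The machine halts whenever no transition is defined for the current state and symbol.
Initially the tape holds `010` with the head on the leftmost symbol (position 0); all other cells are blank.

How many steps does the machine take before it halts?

15

state=p0 head=0 tape=B[0]10BBB   (p0,0)→(p0,0,left)
state=p0 head=-1 tape=[B]010BBB   (p0,B)→(p3,0,right)
state=p3 head=0 tape=0[0]10BBB   (p3,0)→(p2,0,left)
state=p2 head=-1 tape=[0]010BBB   (p2,0)→(p0,1,right)
state=p0 head=0 tape=1[0]10BBB   (p0,0)→(p0,0,left)
state=p0 head=-1 tape=[1]010BBB   (p0,1)→(p2,0,right)
state=p2 head=0 tape=0[0]10BBB   (p2,0)→(p0,1,right)
state=p0 head=1 tape=01[1]0BBB   (p0,1)→(p2,0,right)
state=p2 head=2 tape=010[0]BBB   (p2,0)→(p0,1,right)
state=p0 head=3 tape=0101[B]BB   (p0,B)→(p3,0,right)
state=p3 head=4 tape=01010[B]B   (p3,B)→(p0,1,left)
state=p0 head=3 tape=0101[0]1B   (p0,0)→(p0,0,left)
state=p0 head=2 tape=010[1]01B   (p0,1)→(p2,0,right)
state=p2 head=3 tape=0100[0]1B   (p2,0)→(p0,1,right)
state=p0 head=4 tape=01001[1]B   (p0,1)→(p2,0,right)
state=p2 head=5 tape=010010[B]
M halts after 15 transitions.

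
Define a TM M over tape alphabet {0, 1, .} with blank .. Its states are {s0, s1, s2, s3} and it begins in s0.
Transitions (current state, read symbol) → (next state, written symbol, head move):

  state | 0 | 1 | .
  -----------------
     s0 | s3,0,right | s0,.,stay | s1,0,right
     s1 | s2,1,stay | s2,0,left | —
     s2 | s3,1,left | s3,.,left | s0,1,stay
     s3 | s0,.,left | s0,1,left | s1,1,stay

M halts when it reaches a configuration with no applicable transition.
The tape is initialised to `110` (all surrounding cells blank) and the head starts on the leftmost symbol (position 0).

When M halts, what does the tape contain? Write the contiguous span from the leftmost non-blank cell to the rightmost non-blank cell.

0..100

state=s0 head=0 tape=...[1]10   (s0,1)→(s0,.,stay)
state=s0 head=0 tape=...[.]10   (s0,.)→(s1,0,right)
state=s1 head=1 tape=...0[1]0   (s1,1)→(s2,0,left)
state=s2 head=0 tape=...[0]00   (s2,0)→(s3,1,left)
state=s3 head=-1 tape=..[.]100   (s3,.)→(s1,1,stay)
state=s1 head=-1 tape=..[1]100   (s1,1)→(s2,0,left)
state=s2 head=-2 tape=.[.]0100   (s2,.)→(s0,1,stay)
state=s0 head=-2 tape=.[1]0100   (s0,1)→(s0,.,stay)
state=s0 head=-2 tape=.[.]0100   (s0,.)→(s1,0,right)
state=s1 head=-1 tape=.0[0]100   (s1,0)→(s2,1,stay)
state=s2 head=-1 tape=.0[1]100   (s2,1)→(s3,.,left)
state=s3 head=-2 tape=.[0].100   (s3,0)→(s0,.,left)
state=s0 head=-3 tape=[.]..100   (s0,.)→(s1,0,right)
state=s1 head=-2 tape=0[.].100
The non-blank tape span at halt is 0..100.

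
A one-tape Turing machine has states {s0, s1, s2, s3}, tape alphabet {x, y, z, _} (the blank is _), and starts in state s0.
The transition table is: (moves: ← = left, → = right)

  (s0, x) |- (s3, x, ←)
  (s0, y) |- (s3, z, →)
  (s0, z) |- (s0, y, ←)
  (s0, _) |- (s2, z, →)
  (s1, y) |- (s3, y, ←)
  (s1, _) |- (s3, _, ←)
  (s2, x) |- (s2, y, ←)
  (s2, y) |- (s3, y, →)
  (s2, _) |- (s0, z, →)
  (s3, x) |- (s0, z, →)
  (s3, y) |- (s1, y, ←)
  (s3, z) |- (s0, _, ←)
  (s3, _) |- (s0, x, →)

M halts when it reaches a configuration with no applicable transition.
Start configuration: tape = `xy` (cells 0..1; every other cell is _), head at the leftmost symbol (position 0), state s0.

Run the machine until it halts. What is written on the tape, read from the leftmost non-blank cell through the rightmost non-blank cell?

zzzy_xy

s0 | _____[x]y   read x → write x, move ←, go to s3
s3 | ____[_]xy   read _ → write x, move →, go to s0
s0 | ____x[x]y   read x → write x, move ←, go to s3
s3 | ____[x]xy   read x → write z, move →, go to s0
s0 | ____z[x]y   read x → write x, move ←, go to s3
s3 | ____[z]xy   read z → write _, move ←, go to s0
s0 | ___[_]_xy   read _ → write z, move →, go to s2
s2 | ___z[_]xy   read _ → write z, move →, go to s0
s0 | ___zz[x]y   read x → write x, move ←, go to s3
s3 | ___z[z]xy   read z → write _, move ←, go to s0
s0 | ___[z]_xy   read z → write y, move ←, go to s0
s0 | __[_]y_xy   read _ → write z, move →, go to s2
s2 | __z[y]_xy   read y → write y, move →, go to s3
s3 | __zy[_]xy   read _ → write x, move →, go to s0
s0 | __zyx[x]y   read x → write x, move ←, go to s3
s3 | __zy[x]xy   read x → write z, move →, go to s0
s0 | __zyz[x]y   read x → write x, move ←, go to s3
s3 | __zy[z]xy   read z → write _, move ←, go to s0
s0 | __z[y]_xy   read y → write z, move →, go to s3
s3 | __zz[_]xy   read _ → write x, move →, go to s0
s0 | __zzx[x]y   read x → write x, move ←, go to s3
s3 | __zz[x]xy   read x → write z, move →, go to s0
s0 | __zzz[x]y   read x → write x, move ←, go to s3
s3 | __zz[z]xy   read z → write _, move ←, go to s0
s0 | __z[z]_xy   read z → write y, move ←, go to s0
s0 | __[z]y_xy   read z → write y, move ←, go to s0
s0 | _[_]yy_xy   read _ → write z, move →, go to s2
s2 | _z[y]y_xy   read y → write y, move →, go to s3
s3 | _zy[y]_xy   read y → write y, move ←, go to s1
s1 | _z[y]y_xy   read y → write y, move ←, go to s3
s3 | _[z]yy_xy   read z → write _, move ←, go to s0
s0 | [_]_yy_xy   read _ → write z, move →, go to s2
s2 | z[_]yy_xy   read _ → write z, move →, go to s0
s0 | zz[y]y_xy   read y → write z, move →, go to s3
s3 | zzz[y]_xy   read y → write y, move ←, go to s1
s1 | zz[z]y_xy
The non-blank tape span at halt is zzzy_xy.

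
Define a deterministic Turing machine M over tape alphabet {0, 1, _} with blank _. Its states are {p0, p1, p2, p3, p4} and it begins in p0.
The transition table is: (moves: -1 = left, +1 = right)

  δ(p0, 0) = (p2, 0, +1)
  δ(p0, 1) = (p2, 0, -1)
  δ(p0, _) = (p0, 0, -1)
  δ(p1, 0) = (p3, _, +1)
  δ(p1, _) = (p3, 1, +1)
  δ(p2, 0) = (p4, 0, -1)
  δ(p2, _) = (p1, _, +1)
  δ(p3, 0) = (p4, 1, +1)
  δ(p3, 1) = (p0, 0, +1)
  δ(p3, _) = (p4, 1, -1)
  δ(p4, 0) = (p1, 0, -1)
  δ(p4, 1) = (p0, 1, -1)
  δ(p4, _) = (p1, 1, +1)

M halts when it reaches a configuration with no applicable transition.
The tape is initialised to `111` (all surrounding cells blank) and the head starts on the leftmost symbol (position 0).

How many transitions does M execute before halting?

p0 | _[1]11___   read 1 → write 0, move -1, go to p2
p2 | [_]011___   read _ → write _, move +1, go to p1
p1 | _[0]11___   read 0 → write _, move +1, go to p3
p3 | __[1]1___   read 1 → write 0, move +1, go to p0
p0 | __0[1]___   read 1 → write 0, move -1, go to p2
p2 | __[0]0___   read 0 → write 0, move -1, go to p4
p4 | _[_]00___   read _ → write 1, move +1, go to p1
p1 | _1[0]0___   read 0 → write _, move +1, go to p3
p3 | _1_[0]___   read 0 → write 1, move +1, go to p4
p4 | _1_1[_]__   read _ → write 1, move +1, go to p1
p1 | _1_11[_]_   read _ → write 1, move +1, go to p3
p3 | _1_111[_]   read _ → write 1, move -1, go to p4
p4 | _1_11[1]1   read 1 → write 1, move -1, go to p0
p0 | _1_1[1]11   read 1 → write 0, move -1, go to p2
p2 | _1_[1]011
M halts after 14 transitions.

14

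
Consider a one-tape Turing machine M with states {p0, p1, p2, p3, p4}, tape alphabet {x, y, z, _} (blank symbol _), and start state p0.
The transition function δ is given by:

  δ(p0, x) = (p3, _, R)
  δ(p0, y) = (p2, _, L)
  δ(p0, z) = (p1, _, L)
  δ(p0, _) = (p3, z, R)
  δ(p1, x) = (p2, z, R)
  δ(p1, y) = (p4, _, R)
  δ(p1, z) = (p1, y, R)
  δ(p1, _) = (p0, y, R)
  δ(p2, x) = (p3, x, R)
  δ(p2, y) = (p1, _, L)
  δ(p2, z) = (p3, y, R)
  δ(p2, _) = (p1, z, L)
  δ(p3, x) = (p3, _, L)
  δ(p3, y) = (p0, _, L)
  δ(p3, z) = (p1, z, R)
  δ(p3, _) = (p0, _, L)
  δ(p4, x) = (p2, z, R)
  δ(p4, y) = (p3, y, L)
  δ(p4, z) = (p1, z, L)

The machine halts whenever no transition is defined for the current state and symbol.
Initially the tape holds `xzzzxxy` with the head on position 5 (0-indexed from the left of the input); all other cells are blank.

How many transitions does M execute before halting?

p0 | xzzzx[x]y__   read x → write _, move R, go to p3
p3 | xzzzx_[y]__   read y → write _, move L, go to p0
p0 | xzzzx[_]___   read _ → write z, move R, go to p3
p3 | xzzzxz[_]__   read _ → write _, move L, go to p0
p0 | xzzzx[z]___   read z → write _, move L, go to p1
p1 | xzzz[x]____   read x → write z, move R, go to p2
p2 | xzzzz[_]___   read _ → write z, move L, go to p1
p1 | xzzz[z]z___   read z → write y, move R, go to p1
p1 | xzzzy[z]___   read z → write y, move R, go to p1
p1 | xzzzyy[_]__   read _ → write y, move R, go to p0
p0 | xzzzyyy[_]_   read _ → write z, move R, go to p3
p3 | xzzzyyyz[_]   read _ → write _, move L, go to p0
p0 | xzzzyyy[z]_   read z → write _, move L, go to p1
p1 | xzzzyy[y]__   read y → write _, move R, go to p4
p4 | xzzzyy_[_]_
M halts after 14 transitions.

14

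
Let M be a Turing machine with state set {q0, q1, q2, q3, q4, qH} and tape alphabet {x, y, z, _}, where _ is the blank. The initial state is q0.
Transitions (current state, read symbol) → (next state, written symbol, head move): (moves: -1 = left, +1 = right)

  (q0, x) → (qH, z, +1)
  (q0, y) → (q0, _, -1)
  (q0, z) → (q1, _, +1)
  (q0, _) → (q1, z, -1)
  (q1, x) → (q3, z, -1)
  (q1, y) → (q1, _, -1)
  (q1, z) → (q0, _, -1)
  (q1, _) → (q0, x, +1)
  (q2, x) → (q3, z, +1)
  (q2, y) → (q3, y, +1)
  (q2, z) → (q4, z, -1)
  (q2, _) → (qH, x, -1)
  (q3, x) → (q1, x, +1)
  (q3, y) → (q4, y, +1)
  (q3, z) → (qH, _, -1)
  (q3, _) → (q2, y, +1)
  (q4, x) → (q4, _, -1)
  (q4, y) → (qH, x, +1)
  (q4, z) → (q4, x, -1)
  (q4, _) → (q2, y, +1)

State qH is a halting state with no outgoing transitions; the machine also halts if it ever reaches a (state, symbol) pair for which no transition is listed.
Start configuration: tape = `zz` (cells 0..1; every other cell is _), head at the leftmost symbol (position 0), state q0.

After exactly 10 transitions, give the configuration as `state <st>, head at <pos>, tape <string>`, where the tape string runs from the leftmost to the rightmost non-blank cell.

state q4, head at 0, tape xyzz

state=q0 head=0 tape=_[z]z_   (q0,z)→(q1,_,+1)
state=q1 head=1 tape=__[z]_   (q1,z)→(q0,_,-1)
state=q0 head=0 tape=_[_]__   (q0,_)→(q1,z,-1)
state=q1 head=-1 tape=[_]z__   (q1,_)→(q0,x,+1)
state=q0 head=0 tape=x[z]__   (q0,z)→(q1,_,+1)
state=q1 head=1 tape=x_[_]_   (q1,_)→(q0,x,+1)
state=q0 head=2 tape=x_x[_]   (q0,_)→(q1,z,-1)
state=q1 head=1 tape=x_[x]z   (q1,x)→(q3,z,-1)
state=q3 head=0 tape=x[_]zz   (q3,_)→(q2,y,+1)
state=q2 head=1 tape=xy[z]z   (q2,z)→(q4,z,-1)
state=q4 head=0 tape=x[y]zz
After 10 steps: state q4, head at 0, tape xyzz.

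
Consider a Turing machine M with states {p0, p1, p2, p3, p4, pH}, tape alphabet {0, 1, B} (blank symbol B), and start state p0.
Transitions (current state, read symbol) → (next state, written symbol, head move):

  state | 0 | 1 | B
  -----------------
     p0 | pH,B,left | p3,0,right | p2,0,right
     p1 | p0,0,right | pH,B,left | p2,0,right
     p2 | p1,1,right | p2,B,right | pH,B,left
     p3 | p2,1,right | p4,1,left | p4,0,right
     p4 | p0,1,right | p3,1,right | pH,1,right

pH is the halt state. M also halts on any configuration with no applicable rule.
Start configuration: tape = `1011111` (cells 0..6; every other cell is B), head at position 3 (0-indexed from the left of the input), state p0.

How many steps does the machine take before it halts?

state=p0 head=3 tape=101[1]111BBB   (p0,1)→(p3,0,right)
state=p3 head=4 tape=1010[1]11BBB   (p3,1)→(p4,1,left)
state=p4 head=3 tape=101[0]111BBB   (p4,0)→(p0,1,right)
state=p0 head=4 tape=1011[1]11BBB   (p0,1)→(p3,0,right)
state=p3 head=5 tape=10110[1]1BBB   (p3,1)→(p4,1,left)
state=p4 head=4 tape=1011[0]11BBB   (p4,0)→(p0,1,right)
state=p0 head=5 tape=10111[1]1BBB   (p0,1)→(p3,0,right)
state=p3 head=6 tape=101110[1]BBB   (p3,1)→(p4,1,left)
state=p4 head=5 tape=10111[0]1BBB   (p4,0)→(p0,1,right)
state=p0 head=6 tape=101111[1]BBB   (p0,1)→(p3,0,right)
state=p3 head=7 tape=1011110[B]BB   (p3,B)→(p4,0,right)
state=p4 head=8 tape=10111100[B]B   (p4,B)→(pH,1,right)
state=pH head=9 tape=101111001[B]
M halts after 12 transitions.

12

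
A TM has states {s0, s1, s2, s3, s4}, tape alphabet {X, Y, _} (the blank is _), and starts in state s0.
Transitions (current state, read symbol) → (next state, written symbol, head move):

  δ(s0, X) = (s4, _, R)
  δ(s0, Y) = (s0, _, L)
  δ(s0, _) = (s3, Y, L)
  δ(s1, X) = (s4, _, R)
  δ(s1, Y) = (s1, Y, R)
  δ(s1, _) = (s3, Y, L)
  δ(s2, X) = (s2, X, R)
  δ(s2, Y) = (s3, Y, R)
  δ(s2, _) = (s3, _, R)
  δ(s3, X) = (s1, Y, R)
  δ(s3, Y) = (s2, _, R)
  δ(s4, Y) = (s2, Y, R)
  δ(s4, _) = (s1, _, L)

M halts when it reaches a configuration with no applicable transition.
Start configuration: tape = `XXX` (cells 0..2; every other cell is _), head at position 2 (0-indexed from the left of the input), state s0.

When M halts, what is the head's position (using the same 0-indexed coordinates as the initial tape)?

4

state=s0 head=2 tape=XX[X]__   (s0,X)→(s4,_,R)
state=s4 head=3 tape=XX_[_]_   (s4,_)→(s1,_,L)
state=s1 head=2 tape=XX[_]__   (s1,_)→(s3,Y,L)
state=s3 head=1 tape=X[X]Y__   (s3,X)→(s1,Y,R)
state=s1 head=2 tape=XY[Y]__   (s1,Y)→(s1,Y,R)
state=s1 head=3 tape=XYY[_]_   (s1,_)→(s3,Y,L)
state=s3 head=2 tape=XY[Y]Y_   (s3,Y)→(s2,_,R)
state=s2 head=3 tape=XY_[Y]_   (s2,Y)→(s3,Y,R)
state=s3 head=4 tape=XY_Y[_]
At halt the head is at cell 4.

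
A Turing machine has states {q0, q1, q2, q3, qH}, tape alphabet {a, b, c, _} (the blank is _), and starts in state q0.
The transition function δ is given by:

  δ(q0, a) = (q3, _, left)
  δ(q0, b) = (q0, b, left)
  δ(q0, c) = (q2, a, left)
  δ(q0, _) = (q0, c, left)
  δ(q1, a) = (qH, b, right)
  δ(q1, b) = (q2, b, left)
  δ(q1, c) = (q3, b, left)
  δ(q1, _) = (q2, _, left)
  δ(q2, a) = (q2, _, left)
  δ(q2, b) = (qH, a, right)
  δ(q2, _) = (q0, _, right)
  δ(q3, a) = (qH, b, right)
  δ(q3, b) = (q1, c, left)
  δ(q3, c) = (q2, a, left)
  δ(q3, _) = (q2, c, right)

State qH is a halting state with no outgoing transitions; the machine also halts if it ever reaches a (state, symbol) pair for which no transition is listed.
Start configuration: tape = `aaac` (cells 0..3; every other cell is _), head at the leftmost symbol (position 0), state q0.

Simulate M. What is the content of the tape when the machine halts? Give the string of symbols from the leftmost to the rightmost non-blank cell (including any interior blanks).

cccacc

state=q0 head=0 tape=_[a]aac_   (q0,a)→(q3,_,left)
state=q3 head=-1 tape=[_]_aac_   (q3,_)→(q2,c,right)
state=q2 head=0 tape=c[_]aac_   (q2,_)→(q0,_,right)
state=q0 head=1 tape=c_[a]ac_   (q0,a)→(q3,_,left)
state=q3 head=0 tape=c[_]_ac_   (q3,_)→(q2,c,right)
state=q2 head=1 tape=cc[_]ac_   (q2,_)→(q0,_,right)
state=q0 head=2 tape=cc_[a]c_   (q0,a)→(q3,_,left)
state=q3 head=1 tape=cc[_]_c_   (q3,_)→(q2,c,right)
state=q2 head=2 tape=ccc[_]c_   (q2,_)→(q0,_,right)
state=q0 head=3 tape=ccc_[c]_   (q0,c)→(q2,a,left)
state=q2 head=2 tape=ccc[_]a_   (q2,_)→(q0,_,right)
state=q0 head=3 tape=ccc_[a]_   (q0,a)→(q3,_,left)
state=q3 head=2 tape=ccc[_]__   (q3,_)→(q2,c,right)
state=q2 head=3 tape=cccc[_]_   (q2,_)→(q0,_,right)
state=q0 head=4 tape=cccc_[_]   (q0,_)→(q0,c,left)
state=q0 head=3 tape=cccc[_]c   (q0,_)→(q0,c,left)
state=q0 head=2 tape=ccc[c]cc   (q0,c)→(q2,a,left)
state=q2 head=1 tape=cc[c]acc
The non-blank tape span at halt is cccacc.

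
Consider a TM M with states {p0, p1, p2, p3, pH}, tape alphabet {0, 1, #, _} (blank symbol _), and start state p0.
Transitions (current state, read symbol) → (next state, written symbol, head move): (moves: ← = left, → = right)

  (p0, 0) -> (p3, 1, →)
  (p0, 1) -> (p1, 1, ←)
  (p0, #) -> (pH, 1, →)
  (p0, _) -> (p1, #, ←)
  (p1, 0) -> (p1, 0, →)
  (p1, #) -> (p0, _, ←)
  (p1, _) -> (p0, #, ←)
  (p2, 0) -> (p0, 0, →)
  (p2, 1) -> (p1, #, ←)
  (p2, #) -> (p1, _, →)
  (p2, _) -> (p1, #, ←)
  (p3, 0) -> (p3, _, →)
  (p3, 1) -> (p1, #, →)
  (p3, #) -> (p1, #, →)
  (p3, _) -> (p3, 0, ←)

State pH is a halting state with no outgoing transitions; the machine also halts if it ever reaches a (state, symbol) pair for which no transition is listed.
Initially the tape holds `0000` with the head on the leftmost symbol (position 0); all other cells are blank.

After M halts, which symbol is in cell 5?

1

state=p0 head=0 tape=[0]000___   (p0,0)→(p3,1,→)
state=p3 head=1 tape=1[0]00___   (p3,0)→(p3,_,→)
state=p3 head=2 tape=1_[0]0___   (p3,0)→(p3,_,→)
state=p3 head=3 tape=1__[0]___   (p3,0)→(p3,_,→)
state=p3 head=4 tape=1___[_]__   (p3,_)→(p3,0,←)
state=p3 head=3 tape=1__[_]0__   (p3,_)→(p3,0,←)
state=p3 head=2 tape=1_[_]00__   (p3,_)→(p3,0,←)
state=p3 head=1 tape=1[_]000__   (p3,_)→(p3,0,←)
state=p3 head=0 tape=[1]0000__   (p3,1)→(p1,#,→)
state=p1 head=1 tape=#[0]000__   (p1,0)→(p1,0,→)
state=p1 head=2 tape=#0[0]00__   (p1,0)→(p1,0,→)
state=p1 head=3 tape=#00[0]0__   (p1,0)→(p1,0,→)
state=p1 head=4 tape=#000[0]__   (p1,0)→(p1,0,→)
state=p1 head=5 tape=#0000[_]_   (p1,_)→(p0,#,←)
state=p0 head=4 tape=#000[0]#_   (p0,0)→(p3,1,→)
state=p3 head=5 tape=#0001[#]_   (p3,#)→(p1,#,→)
state=p1 head=6 tape=#0001#[_]   (p1,_)→(p0,#,←)
state=p0 head=5 tape=#0001[#]#   (p0,#)→(pH,1,→)
state=pH head=6 tape=#00011[#]
Cell 5 holds 1 when M halts.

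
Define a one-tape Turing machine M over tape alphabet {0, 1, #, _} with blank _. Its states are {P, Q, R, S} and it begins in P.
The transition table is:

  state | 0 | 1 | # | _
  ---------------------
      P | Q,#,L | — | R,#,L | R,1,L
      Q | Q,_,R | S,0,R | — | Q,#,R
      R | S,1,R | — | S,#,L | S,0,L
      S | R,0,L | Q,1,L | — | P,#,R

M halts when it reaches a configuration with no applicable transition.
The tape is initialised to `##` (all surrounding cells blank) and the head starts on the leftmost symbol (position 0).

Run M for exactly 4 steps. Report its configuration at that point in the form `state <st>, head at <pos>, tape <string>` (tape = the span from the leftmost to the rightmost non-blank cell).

state Q, head at -2, tape ####

P | __[#]#   read # → write #, move L, go to R
R | _[_]##   read _ → write 0, move L, go to S
S | [_]0##   read _ → write #, move R, go to P
P | #[0]##   read 0 → write #, move L, go to Q
Q | [#]###
After 4 steps: state Q, head at -2, tape ####.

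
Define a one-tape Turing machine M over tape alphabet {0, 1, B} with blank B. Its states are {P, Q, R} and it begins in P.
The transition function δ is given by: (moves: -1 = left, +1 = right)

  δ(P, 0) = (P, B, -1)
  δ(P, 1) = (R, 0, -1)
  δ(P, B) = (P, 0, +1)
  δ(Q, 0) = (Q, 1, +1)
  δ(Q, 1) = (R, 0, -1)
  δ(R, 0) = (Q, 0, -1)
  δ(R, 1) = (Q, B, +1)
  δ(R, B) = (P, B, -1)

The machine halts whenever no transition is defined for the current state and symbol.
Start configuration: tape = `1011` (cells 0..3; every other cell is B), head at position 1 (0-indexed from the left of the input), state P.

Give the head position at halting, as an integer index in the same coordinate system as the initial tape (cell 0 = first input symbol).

4

P | BBB1[0]11B   read 0 → write B, move -1, go to P
P | BBB[1]B11B   read 1 → write 0, move -1, go to R
R | BB[B]0B11B   read B → write B, move -1, go to P
P | B[B]B0B11B   read B → write 0, move +1, go to P
P | B0[B]0B11B   read B → write 0, move +1, go to P
P | B00[0]B11B   read 0 → write B, move -1, go to P
P | B0[0]BB11B   read 0 → write B, move -1, go to P
P | B[0]BBB11B   read 0 → write B, move -1, go to P
P | [B]BBBB11B   read B → write 0, move +1, go to P
P | 0[B]BBB11B   read B → write 0, move +1, go to P
P | 00[B]BB11B   read B → write 0, move +1, go to P
P | 000[B]B11B   read B → write 0, move +1, go to P
P | 0000[B]11B   read B → write 0, move +1, go to P
P | 00000[1]1B   read 1 → write 0, move -1, go to R
R | 0000[0]01B   read 0 → write 0, move -1, go to Q
Q | 000[0]001B   read 0 → write 1, move +1, go to Q
Q | 0001[0]01B   read 0 → write 1, move +1, go to Q
Q | 00011[0]1B   read 0 → write 1, move +1, go to Q
Q | 000111[1]B   read 1 → write 0, move -1, go to R
R | 00011[1]0B   read 1 → write B, move +1, go to Q
Q | 00011B[0]B   read 0 → write 1, move +1, go to Q
Q | 00011B1[B]
At halt the head is at cell 4.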